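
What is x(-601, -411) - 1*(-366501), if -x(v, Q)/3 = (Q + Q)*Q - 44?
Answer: -646893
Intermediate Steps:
x(v, Q) = 132 - 6*Q**2 (x(v, Q) = -3*((Q + Q)*Q - 44) = -3*((2*Q)*Q - 44) = -3*(2*Q**2 - 44) = -3*(-44 + 2*Q**2) = 132 - 6*Q**2)
x(-601, -411) - 1*(-366501) = (132 - 6*(-411)**2) - 1*(-366501) = (132 - 6*168921) + 366501 = (132 - 1013526) + 366501 = -1013394 + 366501 = -646893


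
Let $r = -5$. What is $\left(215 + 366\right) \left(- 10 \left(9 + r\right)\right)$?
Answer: $-23240$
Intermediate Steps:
$\left(215 + 366\right) \left(- 10 \left(9 + r\right)\right) = \left(215 + 366\right) \left(- 10 \left(9 - 5\right)\right) = 581 \left(\left(-10\right) 4\right) = 581 \left(-40\right) = -23240$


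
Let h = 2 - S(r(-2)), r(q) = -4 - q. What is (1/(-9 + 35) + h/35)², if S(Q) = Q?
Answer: 19321/828100 ≈ 0.023332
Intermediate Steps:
h = 4 (h = 2 - (-4 - 1*(-2)) = 2 - (-4 + 2) = 2 - 1*(-2) = 2 + 2 = 4)
(1/(-9 + 35) + h/35)² = (1/(-9 + 35) + 4/35)² = (1/26 + 4*(1/35))² = (1/26 + 4/35)² = (139/910)² = 19321/828100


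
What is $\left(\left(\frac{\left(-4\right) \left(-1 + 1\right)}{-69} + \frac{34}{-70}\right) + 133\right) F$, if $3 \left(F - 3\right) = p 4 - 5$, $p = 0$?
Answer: $\frac{6184}{35} \approx 176.69$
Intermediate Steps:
$F = \frac{4}{3}$ ($F = 3 + \frac{0 \cdot 4 - 5}{3} = 3 + \frac{0 - 5}{3} = 3 + \frac{1}{3} \left(-5\right) = 3 - \frac{5}{3} = \frac{4}{3} \approx 1.3333$)
$\left(\left(\frac{\left(-4\right) \left(-1 + 1\right)}{-69} + \frac{34}{-70}\right) + 133\right) F = \left(\left(\frac{\left(-4\right) \left(-1 + 1\right)}{-69} + \frac{34}{-70}\right) + 133\right) \frac{4}{3} = \left(\left(\left(-4\right) 0 \left(- \frac{1}{69}\right) + 34 \left(- \frac{1}{70}\right)\right) + 133\right) \frac{4}{3} = \left(\left(0 \left(- \frac{1}{69}\right) - \frac{17}{35}\right) + 133\right) \frac{4}{3} = \left(\left(0 - \frac{17}{35}\right) + 133\right) \frac{4}{3} = \left(- \frac{17}{35} + 133\right) \frac{4}{3} = \frac{4638}{35} \cdot \frac{4}{3} = \frac{6184}{35}$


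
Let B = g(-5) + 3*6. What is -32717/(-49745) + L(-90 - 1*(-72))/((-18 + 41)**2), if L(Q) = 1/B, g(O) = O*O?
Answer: 744263344/1131549515 ≈ 0.65774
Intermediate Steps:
g(O) = O**2
B = 43 (B = (-5)**2 + 3*6 = 25 + 18 = 43)
L(Q) = 1/43
-32717/(-49745) + L(-90 - 1*(-72))/((-18 + 41)**2) = -32717/(-49745) + 1/(43*((-18 + 41)**2)) = -32717*(-1/49745) + 1/(43*(23**2)) = 32717/49745 + (1/43)/529 = 32717/49745 + (1/43)*(1/529) = 32717/49745 + 1/22747 = 744263344/1131549515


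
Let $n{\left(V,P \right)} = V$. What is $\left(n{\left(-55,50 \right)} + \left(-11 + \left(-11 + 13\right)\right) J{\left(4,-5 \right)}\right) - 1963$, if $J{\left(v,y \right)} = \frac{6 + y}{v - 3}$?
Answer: $-2027$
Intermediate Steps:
$J{\left(v,y \right)} = \frac{6 + y}{-3 + v}$
$\left(n{\left(-55,50 \right)} + \left(-11 + \left(-11 + 13\right)\right) J{\left(4,-5 \right)}\right) - 1963 = \left(-55 + \left(-11 + \left(-11 + 13\right)\right) \frac{6 - 5}{-3 + 4}\right) - 1963 = \left(-55 + \left(-11 + 2\right) 1^{-1} \cdot 1\right) - 1963 = \left(-55 - 9 \cdot 1 \cdot 1\right) - 1963 = \left(-55 - 9\right) - 1963 = -64 - 1963 = -2027$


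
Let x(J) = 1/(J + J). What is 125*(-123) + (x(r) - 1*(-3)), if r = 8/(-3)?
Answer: -245955/16 ≈ -15372.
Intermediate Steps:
r = -8/3 (r = 8*(-⅓) = -8/3 ≈ -2.6667)
x(J) = 1/(2*J)
125*(-123) + (x(r) - 1*(-3)) = 125*(-123) + (1/(2*(-8/3)) - 1*(-3)) = -15375 + ((½)*(-3/8) + 3) = -15375 + (-3/16 + 3) = -15375 + 45/16 = -245955/16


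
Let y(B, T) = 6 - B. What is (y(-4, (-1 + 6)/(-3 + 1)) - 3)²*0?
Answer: 0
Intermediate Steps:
(y(-4, (-1 + 6)/(-3 + 1)) - 3)²*0 = ((6 - 1*(-4)) - 3)²*0 = ((6 + 4) - 3)²*0 = (10 - 3)²*0 = 7²*0 = 49*0 = 0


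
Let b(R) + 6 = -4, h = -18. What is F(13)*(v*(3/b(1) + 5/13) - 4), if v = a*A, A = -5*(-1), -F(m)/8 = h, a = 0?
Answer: -576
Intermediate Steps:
b(R) = -10 (b(R) = -6 - 4 = -10)
F(m) = 144 (F(m) = -8*(-18) = 144)
A = 5
v = 0 (v = 0*5 = 0)
F(13)*(v*(3/b(1) + 5/13) - 4) = 144*(0*(3/(-10) + 5/13) - 4) = 144*(0*(3*(-⅒) + 5*(1/13)) - 4) = 144*(0*(-3/10 + 5/13) - 4) = 144*(0*(11/130) - 4) = 144*(0 - 4) = 144*(-4) = -576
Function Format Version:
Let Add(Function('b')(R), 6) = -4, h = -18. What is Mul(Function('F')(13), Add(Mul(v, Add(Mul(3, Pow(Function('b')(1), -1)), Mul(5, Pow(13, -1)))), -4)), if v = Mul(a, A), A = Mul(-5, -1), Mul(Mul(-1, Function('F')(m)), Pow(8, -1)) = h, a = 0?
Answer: -576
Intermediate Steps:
Function('b')(R) = -10 (Function('b')(R) = Add(-6, -4) = -10)
Function('F')(m) = 144 (Function('F')(m) = Mul(-8, -18) = 144)
A = 5
v = 0 (v = Mul(0, 5) = 0)
Mul(Function('F')(13), Add(Mul(v, Add(Mul(3, Pow(Function('b')(1), -1)), Mul(5, Pow(13, -1)))), -4)) = Mul(144, Add(Mul(0, Add(Mul(3, Pow(-10, -1)), Mul(5, Pow(13, -1)))), -4)) = Mul(144, Add(Mul(0, Add(Mul(3, Rational(-1, 10)), Mul(5, Rational(1, 13)))), -4)) = Mul(144, Add(Mul(0, Add(Rational(-3, 10), Rational(5, 13))), -4)) = Mul(144, Add(Mul(0, Rational(11, 130)), -4)) = Mul(144, Add(0, -4)) = Mul(144, -4) = -576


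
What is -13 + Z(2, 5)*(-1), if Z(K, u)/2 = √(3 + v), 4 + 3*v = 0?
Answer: -13 - 2*√15/3 ≈ -15.582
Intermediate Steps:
v = -4/3 (v = -4/3 + (⅓)*0 = -4/3 + 0 = -4/3 ≈ -1.3333)
Z(K, u) = 2*√15/3 (Z(K, u) = 2*√(3 - 4/3) = 2*√(5/3) = 2*(√15/3) = 2*√15/3)
-13 + Z(2, 5)*(-1) = -13 + (2*√15/3)*(-1) = -13 - 2*√15/3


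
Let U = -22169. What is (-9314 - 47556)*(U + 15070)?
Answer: 403720130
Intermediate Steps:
(-9314 - 47556)*(U + 15070) = (-9314 - 47556)*(-22169 + 15070) = -56870*(-7099) = 403720130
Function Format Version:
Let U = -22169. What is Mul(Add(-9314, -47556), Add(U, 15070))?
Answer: 403720130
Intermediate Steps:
Mul(Add(-9314, -47556), Add(U, 15070)) = Mul(Add(-9314, -47556), Add(-22169, 15070)) = Mul(-56870, -7099) = 403720130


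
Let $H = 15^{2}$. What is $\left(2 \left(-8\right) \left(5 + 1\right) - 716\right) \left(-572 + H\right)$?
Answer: $281764$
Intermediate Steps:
$H = 225$
$\left(2 \left(-8\right) \left(5 + 1\right) - 716\right) \left(-572 + H\right) = \left(2 \left(-8\right) \left(5 + 1\right) - 716\right) \left(-572 + 225\right) = \left(\left(-16\right) 6 - 716\right) \left(-347\right) = \left(-96 - 716\right) \left(-347\right) = \left(-812\right) \left(-347\right) = 281764$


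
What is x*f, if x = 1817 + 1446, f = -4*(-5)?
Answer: 65260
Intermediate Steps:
f = 20
x = 3263
x*f = 3263*20 = 65260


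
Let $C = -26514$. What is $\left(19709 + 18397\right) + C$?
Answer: $11592$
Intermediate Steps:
$\left(19709 + 18397\right) + C = \left(19709 + 18397\right) - 26514 = 38106 - 26514 = 11592$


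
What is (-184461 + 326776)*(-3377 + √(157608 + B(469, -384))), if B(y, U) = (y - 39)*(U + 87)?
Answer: -480597755 + 426945*√3322 ≈ -4.5599e+8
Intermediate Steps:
B(y, U) = (-39 + y)*(87 + U)
(-184461 + 326776)*(-3377 + √(157608 + B(469, -384))) = (-184461 + 326776)*(-3377 + √(157608 + (-3393 - 39*(-384) + 87*469 - 384*469))) = 142315*(-3377 + √(157608 + (-3393 + 14976 + 40803 - 180096))) = 142315*(-3377 + √(157608 - 127710)) = 142315*(-3377 + √29898) = 142315*(-3377 + 3*√3322) = -480597755 + 426945*√3322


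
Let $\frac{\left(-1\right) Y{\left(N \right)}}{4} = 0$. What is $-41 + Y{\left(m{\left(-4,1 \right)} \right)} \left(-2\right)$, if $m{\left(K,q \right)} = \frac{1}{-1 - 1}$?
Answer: $-41$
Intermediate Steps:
$m{\left(K,q \right)} = - \frac{1}{2}$ ($m{\left(K,q \right)} = \frac{1}{-2} = - \frac{1}{2}$)
$Y{\left(N \right)} = 0$ ($Y{\left(N \right)} = \left(-4\right) 0 = 0$)
$-41 + Y{\left(m{\left(-4,1 \right)} \right)} \left(-2\right) = -41 + 0 \left(-2\right) = -41 + 0 = -41$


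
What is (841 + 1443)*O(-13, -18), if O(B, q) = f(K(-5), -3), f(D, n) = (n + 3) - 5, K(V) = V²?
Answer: -11420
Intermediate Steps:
f(D, n) = -2 + n (f(D, n) = (3 + n) - 5 = -2 + n)
O(B, q) = -5 (O(B, q) = -2 - 3 = -5)
(841 + 1443)*O(-13, -18) = (841 + 1443)*(-5) = 2284*(-5) = -11420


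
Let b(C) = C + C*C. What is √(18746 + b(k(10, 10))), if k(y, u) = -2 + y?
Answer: 97*√2 ≈ 137.18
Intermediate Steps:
b(C) = C + C²
√(18746 + b(k(10, 10))) = √(18746 + (-2 + 10)*(1 + (-2 + 10))) = √(18746 + 8*(1 + 8)) = √(18746 + 8*9) = √(18746 + 72) = √18818 = 97*√2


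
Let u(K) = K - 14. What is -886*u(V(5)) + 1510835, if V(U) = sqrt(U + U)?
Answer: 1523239 - 886*sqrt(10) ≈ 1.5204e+6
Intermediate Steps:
V(U) = sqrt(2)*sqrt(U) (V(U) = sqrt(2*U) = sqrt(2)*sqrt(U))
u(K) = -14 + K
-886*u(V(5)) + 1510835 = -886*(-14 + sqrt(2)*sqrt(5)) + 1510835 = -886*(-14 + sqrt(10)) + 1510835 = (12404 - 886*sqrt(10)) + 1510835 = 1523239 - 886*sqrt(10)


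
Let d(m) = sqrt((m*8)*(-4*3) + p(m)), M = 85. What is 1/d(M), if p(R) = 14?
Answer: -I*sqrt(8146)/8146 ≈ -0.01108*I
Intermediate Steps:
d(m) = sqrt(14 - 96*m) (d(m) = sqrt((m*8)*(-4*3) + 14) = sqrt((8*m)*(-12) + 14) = sqrt(-96*m + 14) = sqrt(14 - 96*m))
1/d(M) = 1/(sqrt(14 - 96*85)) = 1/(sqrt(14 - 8160)) = 1/(sqrt(-8146)) = 1/(I*sqrt(8146)) = -I*sqrt(8146)/8146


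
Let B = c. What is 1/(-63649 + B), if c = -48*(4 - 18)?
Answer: -1/62977 ≈ -1.5879e-5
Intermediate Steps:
c = 672 (c = -48*(-14) = 672)
B = 672
1/(-63649 + B) = 1/(-63649 + 672) = 1/(-62977) = -1/62977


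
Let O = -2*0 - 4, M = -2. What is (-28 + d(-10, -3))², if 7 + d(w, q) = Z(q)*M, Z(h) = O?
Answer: 729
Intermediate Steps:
O = -4 (O = 0 - 4 = -4)
Z(h) = -4
d(w, q) = 1 (d(w, q) = -7 - 4*(-2) = -7 + 8 = 1)
(-28 + d(-10, -3))² = (-28 + 1)² = (-27)² = 729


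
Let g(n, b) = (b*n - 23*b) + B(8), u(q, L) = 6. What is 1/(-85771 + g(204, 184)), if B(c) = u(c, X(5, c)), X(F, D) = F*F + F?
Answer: -1/52461 ≈ -1.9062e-5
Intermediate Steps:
X(F, D) = F + F**2 (X(F, D) = F**2 + F = F + F**2)
B(c) = 6
g(n, b) = 6 - 23*b + b*n (g(n, b) = (b*n - 23*b) + 6 = (-23*b + b*n) + 6 = 6 - 23*b + b*n)
1/(-85771 + g(204, 184)) = 1/(-85771 + (6 - 23*184 + 184*204)) = 1/(-85771 + (6 - 4232 + 37536)) = 1/(-85771 + 33310) = 1/(-52461) = -1/52461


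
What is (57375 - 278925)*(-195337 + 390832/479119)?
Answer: 20734704379390050/479119 ≈ 4.3277e+10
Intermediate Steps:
(57375 - 278925)*(-195337 + 390832/479119) = -221550*(-195337 + 390832*(1/479119)) = -221550*(-195337 + 390832/479119) = -221550*(-93589277271/479119) = 20734704379390050/479119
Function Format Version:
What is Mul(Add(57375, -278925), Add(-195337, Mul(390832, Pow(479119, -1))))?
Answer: Rational(20734704379390050, 479119) ≈ 4.3277e+10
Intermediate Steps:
Mul(Add(57375, -278925), Add(-195337, Mul(390832, Pow(479119, -1)))) = Mul(-221550, Add(-195337, Mul(390832, Rational(1, 479119)))) = Mul(-221550, Add(-195337, Rational(390832, 479119))) = Mul(-221550, Rational(-93589277271, 479119)) = Rational(20734704379390050, 479119)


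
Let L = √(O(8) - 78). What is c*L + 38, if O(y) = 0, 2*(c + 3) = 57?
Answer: 38 + 51*I*√78/2 ≈ 38.0 + 225.21*I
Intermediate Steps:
c = 51/2 (c = -3 + (½)*57 = -3 + 57/2 = 51/2 ≈ 25.500)
L = I*√78 (L = √(0 - 78) = √(-78) = I*√78 ≈ 8.8318*I)
c*L + 38 = 51*(I*√78)/2 + 38 = 51*I*√78/2 + 38 = 38 + 51*I*√78/2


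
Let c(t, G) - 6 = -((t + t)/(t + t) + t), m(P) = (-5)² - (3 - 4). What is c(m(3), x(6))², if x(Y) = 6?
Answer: 441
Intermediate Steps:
m(P) = 26 (m(P) = 25 - 1*(-1) = 25 + 1 = 26)
c(t, G) = 5 - t (c(t, G) = 6 - ((t + t)/(t + t) + t) = 6 - ((2*t)/((2*t)) + t) = 6 - ((2*t)*(1/(2*t)) + t) = 6 - (1 + t) = 6 + (-1 - t) = 5 - t)
c(m(3), x(6))² = (5 - 1*26)² = (5 - 26)² = (-21)² = 441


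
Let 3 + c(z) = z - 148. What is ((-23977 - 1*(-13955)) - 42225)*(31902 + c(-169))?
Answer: -1650064754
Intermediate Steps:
c(z) = -151 + z (c(z) = -3 + (z - 148) = -3 + (-148 + z) = -151 + z)
((-23977 - 1*(-13955)) - 42225)*(31902 + c(-169)) = ((-23977 - 1*(-13955)) - 42225)*(31902 + (-151 - 169)) = ((-23977 + 13955) - 42225)*(31902 - 320) = (-10022 - 42225)*31582 = -52247*31582 = -1650064754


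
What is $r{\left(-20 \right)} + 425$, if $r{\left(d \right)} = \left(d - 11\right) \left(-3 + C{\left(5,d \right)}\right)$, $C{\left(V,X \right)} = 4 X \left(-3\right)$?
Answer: $-6922$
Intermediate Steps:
$C{\left(V,X \right)} = - 12 X$
$r{\left(d \right)} = \left(-11 + d\right) \left(-3 - 12 d\right)$ ($r{\left(d \right)} = \left(d - 11\right) \left(-3 - 12 d\right) = \left(-11 + d\right) \left(-3 - 12 d\right)$)
$r{\left(-20 \right)} + 425 = \left(33 - 12 \left(-20\right)^{2} + 129 \left(-20\right)\right) + 425 = \left(33 - 4800 - 2580\right) + 425 = -7347 + 425 = -6922$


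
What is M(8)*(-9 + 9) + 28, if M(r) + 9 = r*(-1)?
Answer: 28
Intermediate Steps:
M(r) = -9 - r (M(r) = -9 + r*(-1) = -9 - r)
M(8)*(-9 + 9) + 28 = (-9 - 1*8)*(-9 + 9) + 28 = (-9 - 8)*0 + 28 = -17*0 + 28 = 0 + 28 = 28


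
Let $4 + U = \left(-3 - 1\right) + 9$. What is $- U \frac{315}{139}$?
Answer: $- \frac{315}{139} \approx -2.2662$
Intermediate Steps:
$U = 1$ ($U = -4 + \left(\left(-3 - 1\right) + 9\right) = -4 + \left(-4 + 9\right) = -4 + 5 = 1$)
$- U \frac{315}{139} = \left(-1\right) 1 \cdot \frac{315}{139} = - \frac{315}{139}$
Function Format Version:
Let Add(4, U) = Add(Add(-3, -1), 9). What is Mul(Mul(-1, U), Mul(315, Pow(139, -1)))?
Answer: Rational(-315, 139) ≈ -2.2662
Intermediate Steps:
U = 1 (U = Add(-4, Add(Add(-3, -1), 9)) = Add(-4, Add(-4, 9)) = Add(-4, 5) = 1)
Mul(Mul(-1, U), Mul(315, Pow(139, -1))) = Mul(Mul(-1, 1), Mul(315, Pow(139, -1))) = Mul(-1, Mul(315, Rational(1, 139))) = Mul(-1, Rational(315, 139)) = Rational(-315, 139)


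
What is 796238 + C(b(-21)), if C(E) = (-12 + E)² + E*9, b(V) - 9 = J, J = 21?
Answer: 796832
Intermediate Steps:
b(V) = 30 (b(V) = 9 + 21 = 30)
C(E) = (-12 + E)² + 9*E
796238 + C(b(-21)) = 796238 + ((-12 + 30)² + 9*30) = 796238 + (18² + 270) = 796238 + (324 + 270) = 796238 + 594 = 796832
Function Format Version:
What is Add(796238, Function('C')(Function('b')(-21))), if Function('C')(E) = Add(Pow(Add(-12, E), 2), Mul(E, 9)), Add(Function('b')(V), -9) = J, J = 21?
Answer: 796832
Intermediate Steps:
Function('b')(V) = 30 (Function('b')(V) = Add(9, 21) = 30)
Function('C')(E) = Add(Pow(Add(-12, E), 2), Mul(9, E))
Add(796238, Function('C')(Function('b')(-21))) = Add(796238, Add(Pow(Add(-12, 30), 2), Mul(9, 30))) = Add(796238, Add(Pow(18, 2), 270)) = Add(796238, Add(324, 270)) = Add(796238, 594) = 796832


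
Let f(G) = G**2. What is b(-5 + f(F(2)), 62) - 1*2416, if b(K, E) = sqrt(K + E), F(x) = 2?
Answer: -2416 + sqrt(61) ≈ -2408.2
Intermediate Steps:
b(K, E) = sqrt(E + K)
b(-5 + f(F(2)), 62) - 1*2416 = sqrt(62 + (-5 + 2**2)) - 1*2416 = sqrt(62 + (-5 + 4)) - 2416 = sqrt(62 - 1) - 2416 = sqrt(61) - 2416 = -2416 + sqrt(61)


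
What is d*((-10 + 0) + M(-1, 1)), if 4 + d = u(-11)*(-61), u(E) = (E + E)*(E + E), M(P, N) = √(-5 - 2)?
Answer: 295280 - 29528*I*√7 ≈ 2.9528e+5 - 78124.0*I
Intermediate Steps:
M(P, N) = I*√7 (M(P, N) = √(-7) = I*√7)
u(E) = 4*E² (u(E) = (2*E)*(2*E) = 4*E²)
d = -29528 (d = -4 + (4*(-11)²)*(-61) = -4 + (4*121)*(-61) = -4 + 484*(-61) = -4 - 29524 = -29528)
d*((-10 + 0) + M(-1, 1)) = -29528*((-10 + 0) + I*√7) = -29528*(-10 + I*√7) = 295280 - 29528*I*√7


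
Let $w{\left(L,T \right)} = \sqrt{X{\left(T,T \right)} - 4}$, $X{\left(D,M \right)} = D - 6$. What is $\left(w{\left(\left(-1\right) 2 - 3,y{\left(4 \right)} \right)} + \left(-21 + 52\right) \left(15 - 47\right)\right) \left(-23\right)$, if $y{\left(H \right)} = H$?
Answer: $22816 - 23 i \sqrt{6} \approx 22816.0 - 56.338 i$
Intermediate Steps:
$X{\left(D,M \right)} = -6 + D$ ($X{\left(D,M \right)} = D - 6 = -6 + D$)
$w{\left(L,T \right)} = \sqrt{-10 + T}$ ($w{\left(L,T \right)} = \sqrt{\left(-6 + T\right) - 4} = \sqrt{-10 + T}$)
$\left(w{\left(\left(-1\right) 2 - 3,y{\left(4 \right)} \right)} + \left(-21 + 52\right) \left(15 - 47\right)\right) \left(-23\right) = \left(\sqrt{-10 + 4} + \left(-21 + 52\right) \left(15 - 47\right)\right) \left(-23\right) = \left(\sqrt{-6} + 31 \left(-32\right)\right) \left(-23\right) = \left(i \sqrt{6} - 992\right) \left(-23\right) = \left(-992 + i \sqrt{6}\right) \left(-23\right) = 22816 - 23 i \sqrt{6}$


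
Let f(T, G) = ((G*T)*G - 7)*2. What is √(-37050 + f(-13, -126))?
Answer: 4*I*√28115 ≈ 670.7*I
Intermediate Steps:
f(T, G) = -14 + 2*T*G² (f(T, G) = (T*G² - 7)*2 = (-7 + T*G²)*2 = -14 + 2*T*G²)
√(-37050 + f(-13, -126)) = √(-37050 + (-14 + 2*(-13)*(-126)²)) = √(-37050 + (-14 + 2*(-13)*15876)) = √(-37050 + (-14 - 412776)) = √(-37050 - 412790) = √(-449840) = 4*I*√28115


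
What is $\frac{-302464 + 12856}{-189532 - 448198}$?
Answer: $\frac{144804}{318865} \approx 0.45412$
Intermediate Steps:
$\frac{-302464 + 12856}{-189532 - 448198} = - \frac{289608}{-637730} = \left(-289608\right) \left(- \frac{1}{637730}\right) = \frac{144804}{318865}$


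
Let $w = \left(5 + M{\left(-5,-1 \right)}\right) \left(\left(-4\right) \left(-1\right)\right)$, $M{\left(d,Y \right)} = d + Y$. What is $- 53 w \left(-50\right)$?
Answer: $-10600$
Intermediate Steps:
$M{\left(d,Y \right)} = Y + d$
$w = -4$ ($w = \left(5 - 6\right) \left(\left(-4\right) \left(-1\right)\right) = \left(5 - 6\right) 4 = \left(-1\right) 4 = -4$)
$- 53 w \left(-50\right) = \left(-53\right) \left(-4\right) \left(-50\right) = 212 \left(-50\right) = -10600$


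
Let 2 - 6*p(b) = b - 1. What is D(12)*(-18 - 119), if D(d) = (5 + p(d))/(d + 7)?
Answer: -959/38 ≈ -25.237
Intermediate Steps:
p(b) = 1/2 - b/6 (p(b) = 1/3 - (b - 1)/6 = 1/3 - (-1 + b)/6 = 1/3 + (1/6 - b/6) = 1/2 - b/6)
D(d) = (11/2 - d/6)/(7 + d) (D(d) = (5 + (1/2 - d/6))/(d + 7) = (11/2 - d/6)/(7 + d))
D(12)*(-18 - 119) = ((33 - 1*12)/(6*(7 + 12)))*(-18 - 119) = ((1/6)*(33 - 12)/19)*(-137) = ((1/6)*(1/19)*21)*(-137) = (7/38)*(-137) = -959/38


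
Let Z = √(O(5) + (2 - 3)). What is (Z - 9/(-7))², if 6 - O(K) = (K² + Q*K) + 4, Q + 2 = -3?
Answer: 256/49 ≈ 5.2245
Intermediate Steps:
Q = -5 (Q = -2 - 3 = -5)
O(K) = 2 - K² + 5*K (O(K) = 6 - ((K² - 5*K) + 4) = 6 - (4 + K² - 5*K) = 6 + (-4 - K² + 5*K) = 2 - K² + 5*K)
Z = 1 (Z = √((2 - 1*5² + 5*5) + (2 - 3)) = √((2 - 1*25 + 25) - 1) = √((2 - 25 + 25) - 1) = √(2 - 1) = √1 = 1)
(Z - 9/(-7))² = (1 - 9/(-7))² = (1 - 9*(-⅐))² = (1 + 9/7)² = (16/7)² = 256/49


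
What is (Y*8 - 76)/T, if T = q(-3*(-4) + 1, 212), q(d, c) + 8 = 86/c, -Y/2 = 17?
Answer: 36888/805 ≈ 45.824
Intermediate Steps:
Y = -34 (Y = -2*17 = -34)
q(d, c) = -8 + 86/c
T = -805/106 (T = -8 + 86/212 = -8 + 86*(1/212) = -8 + 43/106 = -805/106 ≈ -7.5943)
(Y*8 - 76)/T = (-34*8 - 76)/(-805/106) = (-272 - 76)*(-106/805) = -348*(-106/805) = 36888/805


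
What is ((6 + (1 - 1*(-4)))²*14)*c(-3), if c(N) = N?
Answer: -5082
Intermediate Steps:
((6 + (1 - 1*(-4)))²*14)*c(-3) = ((6 + (1 - 1*(-4)))²*14)*(-3) = ((6 + (1 + 4))²*14)*(-3) = ((6 + 5)²*14)*(-3) = (11²*14)*(-3) = (121*14)*(-3) = 1694*(-3) = -5082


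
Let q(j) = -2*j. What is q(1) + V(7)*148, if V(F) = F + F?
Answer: 2070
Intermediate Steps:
V(F) = 2*F
q(1) + V(7)*148 = -2*1 + (2*7)*148 = -2 + 14*148 = -2 + 2072 = 2070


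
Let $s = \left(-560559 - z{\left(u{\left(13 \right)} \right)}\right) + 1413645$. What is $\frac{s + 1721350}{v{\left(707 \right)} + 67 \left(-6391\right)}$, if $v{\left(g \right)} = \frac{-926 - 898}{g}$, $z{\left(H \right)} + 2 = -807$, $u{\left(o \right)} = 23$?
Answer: $- \frac{1820698215}{302737103} \approx -6.0141$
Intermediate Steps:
$z{\left(H \right)} = -809$ ($z{\left(H \right)} = -2 - 807 = -809$)
$v{\left(g \right)} = - \frac{1824}{g}$ ($v{\left(g \right)} = \frac{-926 - 898}{g} = - \frac{1824}{g}$)
$s = 853895$ ($s = \left(-560559 - -809\right) + 1413645 = \left(-560559 + 809\right) + 1413645 = -559750 + 1413645 = 853895$)
$\frac{s + 1721350}{v{\left(707 \right)} + 67 \left(-6391\right)} = \frac{853895 + 1721350}{- \frac{1824}{707} + 67 \left(-6391\right)} = \frac{2575245}{\left(-1824\right) \frac{1}{707} - 428197} = \frac{2575245}{- \frac{1824}{707} - 428197} = \frac{2575245}{- \frac{302737103}{707}} = 2575245 \left(- \frac{707}{302737103}\right) = - \frac{1820698215}{302737103}$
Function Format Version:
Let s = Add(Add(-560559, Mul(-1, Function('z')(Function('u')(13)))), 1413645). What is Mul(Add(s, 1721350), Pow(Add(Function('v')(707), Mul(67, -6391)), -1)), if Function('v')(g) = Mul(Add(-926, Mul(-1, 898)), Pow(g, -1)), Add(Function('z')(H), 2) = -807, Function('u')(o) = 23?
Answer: Rational(-1820698215, 302737103) ≈ -6.0141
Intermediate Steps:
Function('z')(H) = -809 (Function('z')(H) = Add(-2, -807) = -809)
Function('v')(g) = Mul(-1824, Pow(g, -1)) (Function('v')(g) = Mul(Add(-926, -898), Pow(g, -1)) = Mul(-1824, Pow(g, -1)))
s = 853895 (s = Add(Add(-560559, Mul(-1, -809)), 1413645) = Add(Add(-560559, 809), 1413645) = Add(-559750, 1413645) = 853895)
Mul(Add(s, 1721350), Pow(Add(Function('v')(707), Mul(67, -6391)), -1)) = Mul(Add(853895, 1721350), Pow(Add(Mul(-1824, Pow(707, -1)), Mul(67, -6391)), -1)) = Mul(2575245, Pow(Add(Mul(-1824, Rational(1, 707)), -428197), -1)) = Mul(2575245, Pow(Add(Rational(-1824, 707), -428197), -1)) = Mul(2575245, Pow(Rational(-302737103, 707), -1)) = Mul(2575245, Rational(-707, 302737103)) = Rational(-1820698215, 302737103)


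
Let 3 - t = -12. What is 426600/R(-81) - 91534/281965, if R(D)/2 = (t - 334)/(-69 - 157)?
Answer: 13592319197654/89946835 ≈ 1.5112e+5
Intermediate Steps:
t = 15 (t = 3 - 1*(-12) = 3 + 12 = 15)
R(D) = 319/113 (R(D) = 2*((15 - 334)/(-69 - 157)) = 2*(-319/(-226)) = 2*(-319*(-1/226)) = 2*(319/226) = 319/113)
426600/R(-81) - 91534/281965 = 426600/(319/113) - 91534/281965 = 426600*(113/319) - 91534*1/281965 = 48205800/319 - 91534/281965 = 13592319197654/89946835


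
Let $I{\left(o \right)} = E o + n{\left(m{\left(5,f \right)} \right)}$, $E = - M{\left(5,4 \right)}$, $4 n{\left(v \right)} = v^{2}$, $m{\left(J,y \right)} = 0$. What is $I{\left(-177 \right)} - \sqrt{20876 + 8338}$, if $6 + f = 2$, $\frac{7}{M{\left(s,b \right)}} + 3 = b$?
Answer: $1239 - 3 \sqrt{3246} \approx 1068.1$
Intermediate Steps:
$M{\left(s,b \right)} = \frac{7}{-3 + b}$
$f = -4$ ($f = -6 + 2 = -4$)
$n{\left(v \right)} = \frac{v^{2}}{4}$
$E = -7$ ($E = - \frac{7}{-3 + 4} = - \frac{7}{1} = - 7 \cdot 1 = \left(-1\right) 7 = -7$)
$I{\left(o \right)} = - 7 o$ ($I{\left(o \right)} = - 7 o + \frac{0^{2}}{4} = - 7 o + \frac{1}{4} \cdot 0 = - 7 o + 0 = - 7 o$)
$I{\left(-177 \right)} - \sqrt{20876 + 8338} = \left(-7\right) \left(-177\right) - \sqrt{20876 + 8338} = 1239 - \sqrt{29214} = 1239 - 3 \sqrt{3246}$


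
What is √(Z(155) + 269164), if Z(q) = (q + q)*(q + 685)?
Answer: 2*√132391 ≈ 727.71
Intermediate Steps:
Z(q) = 2*q*(685 + q) (Z(q) = (2*q)*(685 + q) = 2*q*(685 + q))
√(Z(155) + 269164) = √(2*155*(685 + 155) + 269164) = √(2*155*840 + 269164) = √(260400 + 269164) = √529564 = 2*√132391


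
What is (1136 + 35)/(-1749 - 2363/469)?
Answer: -549199/822644 ≈ -0.66760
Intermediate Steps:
(1136 + 35)/(-1749 - 2363/469) = 1171/(-1749 - 2363*1/469) = 1171/(-1749 - 2363/469) = 1171/(-822644/469) = 1171*(-469/822644) = -549199/822644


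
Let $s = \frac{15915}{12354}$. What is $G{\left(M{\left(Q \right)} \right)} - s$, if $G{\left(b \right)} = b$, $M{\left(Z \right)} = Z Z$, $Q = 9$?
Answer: $\frac{328253}{4118} \approx 79.712$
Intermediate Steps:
$M{\left(Z \right)} = Z^{2}$
$s = \frac{5305}{4118}$ ($s = 15915 \cdot \frac{1}{12354} = \frac{5305}{4118} \approx 1.2882$)
$G{\left(M{\left(Q \right)} \right)} - s = 9^{2} - \frac{5305}{4118} = 81 - \frac{5305}{4118} = \frac{328253}{4118}$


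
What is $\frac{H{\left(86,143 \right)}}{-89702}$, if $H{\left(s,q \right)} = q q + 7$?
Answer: $- \frac{10228}{44851} \approx -0.22804$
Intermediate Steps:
$H{\left(s,q \right)} = 7 + q^{2}$ ($H{\left(s,q \right)} = q^{2} + 7 = 7 + q^{2}$)
$\frac{H{\left(86,143 \right)}}{-89702} = \frac{7 + 143^{2}}{-89702} = \left(7 + 20449\right) \left(- \frac{1}{89702}\right) = 20456 \left(- \frac{1}{89702}\right) = - \frac{10228}{44851}$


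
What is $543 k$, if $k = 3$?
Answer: $1629$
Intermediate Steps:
$543 k = 543 \cdot 3 = 1629$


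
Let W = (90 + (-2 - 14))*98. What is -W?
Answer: -7252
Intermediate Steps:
W = 7252 (W = (90 - 16)*98 = 74*98 = 7252)
-W = -1*7252 = -7252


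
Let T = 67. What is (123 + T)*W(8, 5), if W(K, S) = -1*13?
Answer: -2470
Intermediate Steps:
W(K, S) = -13
(123 + T)*W(8, 5) = (123 + 67)*(-13) = 190*(-13) = -2470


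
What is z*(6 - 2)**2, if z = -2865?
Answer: -45840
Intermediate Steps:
z*(6 - 2)**2 = -2865*(6 - 2)**2 = -2865*4**2 = -2865*16 = -45840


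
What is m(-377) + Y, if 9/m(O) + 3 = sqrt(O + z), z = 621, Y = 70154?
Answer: 16486217/235 + 18*sqrt(61)/235 ≈ 70155.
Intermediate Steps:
m(O) = 9/(-3 + sqrt(621 + O)) (m(O) = 9/(-3 + sqrt(O + 621)) = 9/(-3 + sqrt(621 + O)))
m(-377) + Y = 9/(-3 + sqrt(621 - 377)) + 70154 = 9/(-3 + sqrt(244)) + 70154 = 9/(-3 + 2*sqrt(61)) + 70154 = 70154 + 9/(-3 + 2*sqrt(61))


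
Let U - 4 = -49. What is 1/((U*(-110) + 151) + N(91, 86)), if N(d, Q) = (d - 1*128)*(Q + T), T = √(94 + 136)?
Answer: 1919/3367691 + 37*√230/3367691 ≈ 0.00073645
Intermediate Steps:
T = √230 ≈ 15.166
U = -45 (U = 4 - 49 = -45)
N(d, Q) = (-128 + d)*(Q + √230) (N(d, Q) = (d - 1*128)*(Q + √230) = (d - 128)*(Q + √230) = (-128 + d)*(Q + √230))
1/((U*(-110) + 151) + N(91, 86)) = 1/((-45*(-110) + 151) + (-128*86 - 128*√230 + 86*91 + 91*√230)) = 1/((4950 + 151) + (-11008 - 128*√230 + 7826 + 91*√230)) = 1/(5101 + (-3182 - 37*√230)) = 1/(1919 - 37*√230)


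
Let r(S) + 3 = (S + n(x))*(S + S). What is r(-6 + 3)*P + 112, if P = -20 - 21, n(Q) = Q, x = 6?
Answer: 973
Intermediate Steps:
r(S) = -3 + 2*S*(6 + S) (r(S) = -3 + (S + 6)*(S + S) = -3 + (6 + S)*(2*S) = -3 + 2*S*(6 + S))
P = -41
r(-6 + 3)*P + 112 = (-3 + 2*(-6 + 3)² + 12*(-6 + 3))*(-41) + 112 = (-3 + 2*(-3)² + 12*(-3))*(-41) + 112 = (-3 + 2*9 - 36)*(-41) + 112 = (-3 + 18 - 36)*(-41) + 112 = -21*(-41) + 112 = 861 + 112 = 973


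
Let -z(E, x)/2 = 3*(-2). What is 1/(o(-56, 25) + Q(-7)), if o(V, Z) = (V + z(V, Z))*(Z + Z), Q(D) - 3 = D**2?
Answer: -1/2148 ≈ -0.00046555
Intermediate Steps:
z(E, x) = 12 (z(E, x) = -6*(-2) = -2*(-6) = 12)
Q(D) = 3 + D**2
o(V, Z) = 2*Z*(12 + V) (o(V, Z) = (V + 12)*(Z + Z) = (12 + V)*(2*Z) = 2*Z*(12 + V))
1/(o(-56, 25) + Q(-7)) = 1/(2*25*(12 - 56) + (3 + (-7)**2)) = 1/(2*25*(-44) + (3 + 49)) = 1/(-2200 + 52) = 1/(-2148) = -1/2148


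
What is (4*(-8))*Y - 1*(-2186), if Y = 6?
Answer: 1994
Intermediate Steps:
(4*(-8))*Y - 1*(-2186) = (4*(-8))*6 - 1*(-2186) = -32*6 + 2186 = -192 + 2186 = 1994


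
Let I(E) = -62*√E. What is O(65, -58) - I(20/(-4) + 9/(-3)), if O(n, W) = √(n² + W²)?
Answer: √7589 + 124*I*√2 ≈ 87.115 + 175.36*I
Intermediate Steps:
O(n, W) = √(W² + n²)
O(65, -58) - I(20/(-4) + 9/(-3)) = √((-58)² + 65²) - (-62)*√(20/(-4) + 9/(-3)) = √(3364 + 4225) - (-62)*√(20*(-¼) + 9*(-⅓)) = √7589 - (-62)*√(-5 - 3) = √7589 - (-62)*√(-8) = √7589 - (-62)*2*I*√2 = √7589 - (-124)*I*√2 = √7589 + 124*I*√2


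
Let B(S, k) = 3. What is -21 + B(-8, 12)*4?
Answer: -9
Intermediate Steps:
-21 + B(-8, 12)*4 = -21 + 3*4 = -21 + 12 = -9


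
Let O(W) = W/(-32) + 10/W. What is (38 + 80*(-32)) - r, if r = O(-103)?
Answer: -8322801/3296 ≈ -2525.1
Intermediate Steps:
O(W) = 10/W - W/32 (O(W) = W*(-1/32) + 10/W = -W/32 + 10/W = 10/W - W/32)
r = 10289/3296 (r = 10/(-103) - 1/32*(-103) = 10*(-1/103) + 103/32 = -10/103 + 103/32 = 10289/3296 ≈ 3.1217)
(38 + 80*(-32)) - r = (38 + 80*(-32)) - 1*10289/3296 = (38 - 2560) - 10289/3296 = -2522 - 10289/3296 = -8322801/3296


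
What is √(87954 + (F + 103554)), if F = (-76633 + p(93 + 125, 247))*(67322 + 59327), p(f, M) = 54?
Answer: I*√9698462263 ≈ 98481.0*I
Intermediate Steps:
F = -9698653771 (F = (-76633 + 54)*(67322 + 59327) = -76579*126649 = -9698653771)
√(87954 + (F + 103554)) = √(87954 + (-9698653771 + 103554)) = √(87954 - 9698550217) = √(-9698462263) = I*√9698462263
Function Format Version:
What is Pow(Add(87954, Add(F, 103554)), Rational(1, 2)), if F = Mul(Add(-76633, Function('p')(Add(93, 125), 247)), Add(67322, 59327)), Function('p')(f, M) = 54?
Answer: Mul(I, Pow(9698462263, Rational(1, 2))) ≈ Mul(98481., I)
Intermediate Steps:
F = -9698653771 (F = Mul(Add(-76633, 54), Add(67322, 59327)) = Mul(-76579, 126649) = -9698653771)
Pow(Add(87954, Add(F, 103554)), Rational(1, 2)) = Pow(Add(87954, Add(-9698653771, 103554)), Rational(1, 2)) = Pow(Add(87954, -9698550217), Rational(1, 2)) = Pow(-9698462263, Rational(1, 2)) = Mul(I, Pow(9698462263, Rational(1, 2)))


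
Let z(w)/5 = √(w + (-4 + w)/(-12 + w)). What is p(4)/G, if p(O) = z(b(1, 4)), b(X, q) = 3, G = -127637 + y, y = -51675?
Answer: -5*√7/268968 ≈ -4.9183e-5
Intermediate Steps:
G = -179312 (G = -127637 - 51675 = -179312)
z(w) = 5*√(w + (-4 + w)/(-12 + w))
p(O) = 10*√7/3 (p(O) = 5*√((-4 + 3 + 3*(-12 + 3))/(-12 + 3)) = 5*√((-4 + 3 + 3*(-9))/(-9)) = 5*√(-(-4 + 3 - 27)/9) = 5*√(-⅑*(-28)) = 5*√(28/9) = 5*(2*√7/3) = 10*√7/3)
p(4)/G = (10*√7/3)/(-179312) = (10*√7/3)*(-1/179312) = -5*√7/268968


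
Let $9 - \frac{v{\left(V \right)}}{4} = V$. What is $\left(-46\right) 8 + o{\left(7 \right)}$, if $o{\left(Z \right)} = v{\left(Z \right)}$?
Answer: $-360$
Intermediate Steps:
$v{\left(V \right)} = 36 - 4 V$
$o{\left(Z \right)} = 36 - 4 Z$
$\left(-46\right) 8 + o{\left(7 \right)} = \left(-46\right) 8 + \left(36 - 28\right) = -368 + \left(36 - 28\right) = -368 + 8 = -360$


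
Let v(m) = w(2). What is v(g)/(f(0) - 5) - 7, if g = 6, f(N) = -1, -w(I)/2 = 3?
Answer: -6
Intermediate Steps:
w(I) = -6 (w(I) = -2*3 = -6)
v(m) = -6
v(g)/(f(0) - 5) - 7 = -6/(-1 - 5) - 7 = -6/(-6) - 7 = -6*(-⅙) - 7 = 1 - 7 = -6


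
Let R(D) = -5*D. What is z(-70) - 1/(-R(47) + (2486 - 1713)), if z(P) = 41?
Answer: 41327/1008 ≈ 40.999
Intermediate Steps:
z(-70) - 1/(-R(47) + (2486 - 1713)) = 41 - 1/(-(-5)*47 + (2486 - 1713)) = 41 - 1/(-1*(-235) + 773) = 41 - 1/(235 + 773) = 41 - 1/1008 = 41327/1008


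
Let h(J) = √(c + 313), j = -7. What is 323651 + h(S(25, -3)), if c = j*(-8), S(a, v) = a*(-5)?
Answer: 323651 + 3*√41 ≈ 3.2367e+5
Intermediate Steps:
S(a, v) = -5*a
c = 56 (c = -7*(-8) = 56)
h(J) = 3*√41 (h(J) = √(56 + 313) = √369 = 3*√41)
323651 + h(S(25, -3)) = 323651 + 3*√41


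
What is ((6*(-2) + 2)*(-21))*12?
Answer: 2520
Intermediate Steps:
((6*(-2) + 2)*(-21))*12 = ((-12 + 2)*(-21))*12 = -10*(-21)*12 = 210*12 = 2520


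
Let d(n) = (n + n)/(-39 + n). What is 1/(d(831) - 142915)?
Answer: -132/18864503 ≈ -6.9973e-6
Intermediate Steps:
d(n) = 2*n/(-39 + n) (d(n) = (2*n)/(-39 + n) = 2*n/(-39 + n))
1/(d(831) - 142915) = 1/(2*831/(-39 + 831) - 142915) = 1/(2*831/792 - 142915) = 1/(2*831*(1/792) - 142915) = 1/(277/132 - 142915) = 1/(-18864503/132) = -132/18864503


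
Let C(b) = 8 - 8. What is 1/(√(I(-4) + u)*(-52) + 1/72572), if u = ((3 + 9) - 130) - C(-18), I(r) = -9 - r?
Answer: 72572/1751660684636929 + 273868149568*I*√123/1751660684636929 ≈ 4.143e-11 + 0.001734*I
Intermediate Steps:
C(b) = 0
u = -118 (u = ((3 + 9) - 130) - 1*0 = (12 - 130) + 0 = -118 + 0 = -118)
1/(√(I(-4) + u)*(-52) + 1/72572) = 1/(√((-9 - 1*(-4)) - 118)*(-52) + 1/72572) = 1/(√((-9 + 4) - 118)*(-52) + 1/72572) = 1/(√(-5 - 118)*(-52) + 1/72572) = 1/(√(-123)*(-52) + 1/72572) = 1/((I*√123)*(-52) + 1/72572) = 1/(-52*I*√123 + 1/72572) = 1/(1/72572 - 52*I*√123)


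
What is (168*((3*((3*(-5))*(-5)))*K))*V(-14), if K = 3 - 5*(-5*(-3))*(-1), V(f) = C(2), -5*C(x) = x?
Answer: -1179360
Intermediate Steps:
C(x) = -x/5
V(f) = -⅖ (V(f) = -⅕*2 = -⅖)
K = 78 (K = 3 - 75*(-1) = 3 - 5*(-15) = 3 + 75 = 78)
(168*((3*((3*(-5))*(-5)))*K))*V(-14) = (168*((3*((3*(-5))*(-5)))*78))*(-⅖) = (168*((3*(-15*(-5)))*78))*(-⅖) = (168*((3*75)*78))*(-⅖) = (168*(225*78))*(-⅖) = (168*17550)*(-⅖) = 2948400*(-⅖) = -1179360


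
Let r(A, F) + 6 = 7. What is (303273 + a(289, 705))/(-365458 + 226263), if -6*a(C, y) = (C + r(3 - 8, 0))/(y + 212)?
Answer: -834303878/382925445 ≈ -2.1788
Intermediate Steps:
r(A, F) = 1 (r(A, F) = -6 + 7 = 1)
a(C, y) = -(1 + C)/(6*(212 + y)) (a(C, y) = -(C + 1)/(6*(y + 212)) = -(1 + C)/(6*(212 + y)))
(303273 + a(289, 705))/(-365458 + 226263) = (303273 + (-1 - 1*289)/(6*(212 + 705)))/(-365458 + 226263) = (303273 + (⅙)*(-1 - 289)/917)/(-139195) = (303273 + (⅙)*(1/917)*(-290))*(-1/139195) = (303273 - 145/2751)*(-1/139195) = (834303878/2751)*(-1/139195) = -834303878/382925445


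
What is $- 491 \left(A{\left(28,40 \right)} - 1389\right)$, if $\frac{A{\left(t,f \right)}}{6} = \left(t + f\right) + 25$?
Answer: $408021$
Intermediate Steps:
$A{\left(t,f \right)} = 150 + 6 f + 6 t$ ($A{\left(t,f \right)} = 6 \left(\left(t + f\right) + 25\right) = 6 \left(\left(f + t\right) + 25\right) = 6 \left(25 + f + t\right) = 150 + 6 f + 6 t$)
$- 491 \left(A{\left(28,40 \right)} - 1389\right) = - 491 \left(\left(150 + 6 \cdot 40 + 6 \cdot 28\right) - 1389\right) = - 491 \left(\left(150 + 240 + 168\right) - 1389\right) = - 491 \left(558 - 1389\right) = \left(-491\right) \left(-831\right) = 408021$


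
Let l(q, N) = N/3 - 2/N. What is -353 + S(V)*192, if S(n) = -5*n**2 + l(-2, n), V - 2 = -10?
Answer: -62257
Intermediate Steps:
l(q, N) = -2/N + N/3 (l(q, N) = N*(1/3) - 2/N = N/3 - 2/N = -2/N + N/3)
V = -8 (V = 2 - 10 = -8)
S(n) = -5*n**2 - 2/n + n/3 (S(n) = -5*n**2 + (-2/n + n/3) = -5*n**2 - 2/n + n/3)
-353 + S(V)*192 = -353 + (-5*(-8)**2 - 2/(-8) + (1/3)*(-8))*192 = -353 + (-5*64 - 2*(-1/8) - 8/3)*192 = -353 + (-320 + 1/4 - 8/3)*192 = -353 - 3869/12*192 = -353 - 61904 = -62257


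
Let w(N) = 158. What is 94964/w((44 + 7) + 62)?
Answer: 47482/79 ≈ 601.04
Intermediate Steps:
94964/w((44 + 7) + 62) = 94964/158 = 94964*(1/158) = 47482/79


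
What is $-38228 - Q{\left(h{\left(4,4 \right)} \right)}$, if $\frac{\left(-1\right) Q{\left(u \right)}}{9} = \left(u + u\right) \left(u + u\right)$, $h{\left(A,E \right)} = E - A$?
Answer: $-38228$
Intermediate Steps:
$Q{\left(u \right)} = - 36 u^{2}$ ($Q{\left(u \right)} = - 9 \left(u + u\right) \left(u + u\right) = - 9 \cdot 2 u 2 u = - 9 \cdot 4 u^{2} = - 36 u^{2}$)
$-38228 - Q{\left(h{\left(4,4 \right)} \right)} = -38228 - - 36 \left(4 - 4\right)^{2} = -38228 - - 36 \cdot 0^{2} = -38228 - \left(-36\right) 0 = -38228 - 0 = -38228 + 0 = -38228$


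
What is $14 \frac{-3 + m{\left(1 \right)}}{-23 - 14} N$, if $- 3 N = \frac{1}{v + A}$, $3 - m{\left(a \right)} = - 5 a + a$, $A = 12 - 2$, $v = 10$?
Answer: $\frac{14}{555} \approx 0.025225$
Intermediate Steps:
$A = 10$
$m{\left(a \right)} = 3 + 4 a$ ($m{\left(a \right)} = 3 - \left(- 5 a + a\right) = 3 - - 4 a = 3 + 4 a$)
$N = - \frac{1}{60}$ ($N = - \frac{1}{3 \left(10 + 10\right)} = - \frac{1}{3 \cdot 20} = \left(- \frac{1}{3}\right) \frac{1}{20} = - \frac{1}{60} \approx -0.016667$)
$14 \frac{-3 + m{\left(1 \right)}}{-23 - 14} N = 14 \frac{-3 + \left(3 + 4 \cdot 1\right)}{-23 - 14} \left(- \frac{1}{60}\right) = 14 \frac{-3 + \left(3 + 4\right)}{-37} \left(- \frac{1}{60}\right) = 14 \left(-3 + 7\right) \left(- \frac{1}{37}\right) \left(- \frac{1}{60}\right) = 14 \cdot 4 \left(- \frac{1}{37}\right) \left(- \frac{1}{60}\right) = 14 \left(- \frac{4}{37}\right) \left(- \frac{1}{60}\right) = \left(- \frac{56}{37}\right) \left(- \frac{1}{60}\right) = \frac{14}{555}$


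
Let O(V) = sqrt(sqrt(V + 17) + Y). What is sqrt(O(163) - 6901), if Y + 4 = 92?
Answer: sqrt(-6901 + sqrt(2)*sqrt(44 + 3*sqrt(5))) ≈ 83.012*I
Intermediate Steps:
Y = 88 (Y = -4 + 92 = 88)
O(V) = sqrt(88 + sqrt(17 + V)) (O(V) = sqrt(sqrt(V + 17) + 88) = sqrt(sqrt(17 + V) + 88) = sqrt(88 + sqrt(17 + V)))
sqrt(O(163) - 6901) = sqrt(sqrt(88 + sqrt(17 + 163)) - 6901) = sqrt(sqrt(88 + sqrt(180)) - 6901) = sqrt(sqrt(88 + 6*sqrt(5)) - 6901) = sqrt(-6901 + sqrt(88 + 6*sqrt(5)))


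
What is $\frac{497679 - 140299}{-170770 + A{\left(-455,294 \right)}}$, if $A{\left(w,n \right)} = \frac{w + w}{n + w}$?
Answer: $- \frac{410987}{196379} \approx -2.0928$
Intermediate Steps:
$A{\left(w,n \right)} = \frac{2 w}{n + w}$
$\frac{497679 - 140299}{-170770 + A{\left(-455,294 \right)}} = \frac{497679 - 140299}{-170770 + 2 \left(-455\right) \frac{1}{294 - 455}} = \frac{357380}{-170770 + 2 \left(-455\right) \frac{1}{-161}} = \frac{357380}{-170770 + 2 \left(-455\right) \left(- \frac{1}{161}\right)} = \frac{357380}{-170770 + \frac{130}{23}} = \frac{357380}{- \frac{3927580}{23}} = 357380 \left(- \frac{23}{3927580}\right) = - \frac{410987}{196379}$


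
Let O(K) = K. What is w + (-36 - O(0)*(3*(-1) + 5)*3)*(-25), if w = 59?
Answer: 959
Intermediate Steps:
w + (-36 - O(0)*(3*(-1) + 5)*3)*(-25) = 59 + (-36 - 0*(3*(-1) + 5)*3)*(-25) = 59 + (-36 - 0*(-3 + 5)*3)*(-25) = 59 + (-36 - 0*2*3)*(-25) = 59 + (-36 - 0*3)*(-25) = 59 + (-36 - 1*0)*(-25) = 59 + (-36 + 0)*(-25) = 59 - 36*(-25) = 59 + 900 = 959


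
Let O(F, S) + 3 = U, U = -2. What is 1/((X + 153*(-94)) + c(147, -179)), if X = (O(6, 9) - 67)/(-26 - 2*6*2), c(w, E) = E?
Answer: -25/363989 ≈ -6.8683e-5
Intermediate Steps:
O(F, S) = -5 (O(F, S) = -3 - 2 = -5)
X = 36/25 (X = (-5 - 67)/(-26 - 2*6*2) = -72/(-26 - 12*2) = -72/(-26 - 24) = -72/(-50) = -72*(-1/50) = 36/25 ≈ 1.4400)
1/((X + 153*(-94)) + c(147, -179)) = 1/((36/25 + 153*(-94)) - 179) = 1/((36/25 - 14382) - 179) = 1/(-359514/25 - 179) = 1/(-363989/25) = -25/363989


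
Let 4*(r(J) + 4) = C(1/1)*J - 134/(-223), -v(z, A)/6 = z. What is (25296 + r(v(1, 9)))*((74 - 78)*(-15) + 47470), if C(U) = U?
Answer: 268060406950/223 ≈ 1.2021e+9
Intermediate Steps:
v(z, A) = -6*z
r(J) = -1717/446 + J/4 (r(J) = -4 + (J/1 - 134/(-223))/4 = -4 + (1*J - 134*(-1/223))/4 = -4 + (J + 134/223)/4 = -4 + (134/223 + J)/4 = -4 + (67/446 + J/4) = -1717/446 + J/4)
(25296 + r(v(1, 9)))*((74 - 78)*(-15) + 47470) = (25296 + (-1717/446 + (-6*1)/4))*((74 - 78)*(-15) + 47470) = (25296 + (-1717/446 + (¼)*(-6)))*(-4*(-15) + 47470) = (25296 + (-1717/446 - 3/2))*(60 + 47470) = (25296 - 1193/223)*47530 = (5639815/223)*47530 = 268060406950/223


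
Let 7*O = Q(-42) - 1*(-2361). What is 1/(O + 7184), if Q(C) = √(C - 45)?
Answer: 52649/395988184 - I*√87/395988184 ≈ 0.00013296 - 2.3555e-8*I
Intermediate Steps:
Q(C) = √(-45 + C)
O = 2361/7 + I*√87/7 (O = (√(-45 - 42) - 1*(-2361))/7 = (√(-87) + 2361)/7 = (I*√87 + 2361)/7 = (2361 + I*√87)/7 = 2361/7 + I*√87/7 ≈ 337.29 + 1.3325*I)
1/(O + 7184) = 1/((2361/7 + I*√87/7) + 7184) = 1/(52649/7 + I*√87/7)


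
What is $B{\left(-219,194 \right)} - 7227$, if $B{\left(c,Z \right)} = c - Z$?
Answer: $-7640$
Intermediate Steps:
$B{\left(-219,194 \right)} - 7227 = \left(-219 - 194\right) - 7227 = -413 - 7227 = -7640$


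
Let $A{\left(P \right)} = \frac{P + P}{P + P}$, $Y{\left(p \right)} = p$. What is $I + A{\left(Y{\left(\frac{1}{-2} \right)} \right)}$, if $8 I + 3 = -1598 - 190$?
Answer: $- \frac{1783}{8} \approx -222.88$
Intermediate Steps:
$A{\left(P \right)} = 1$ ($A{\left(P \right)} = \frac{2 P}{2 P} = 2 P \frac{1}{2 P} = 1$)
$I = - \frac{1791}{8}$ ($I = - \frac{3}{8} + \frac{-1598 - 190}{8} = - \frac{3}{8} + \frac{1}{8} \left(-1788\right) = - \frac{3}{8} - \frac{447}{2} = - \frac{1791}{8} \approx -223.88$)
$I + A{\left(Y{\left(\frac{1}{-2} \right)} \right)} = - \frac{1791}{8} + 1 = - \frac{1783}{8}$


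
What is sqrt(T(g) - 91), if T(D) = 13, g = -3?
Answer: I*sqrt(78) ≈ 8.8318*I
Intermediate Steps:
sqrt(T(g) - 91) = sqrt(13 - 91) = sqrt(-78) = I*sqrt(78)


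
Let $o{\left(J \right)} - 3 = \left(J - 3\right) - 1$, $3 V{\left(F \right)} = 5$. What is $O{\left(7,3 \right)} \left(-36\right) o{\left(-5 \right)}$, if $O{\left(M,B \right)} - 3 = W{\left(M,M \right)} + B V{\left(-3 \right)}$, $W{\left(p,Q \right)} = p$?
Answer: $3240$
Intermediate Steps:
$V{\left(F \right)} = \frac{5}{3}$ ($V{\left(F \right)} = \frac{1}{3} \cdot 5 = \frac{5}{3}$)
$o{\left(J \right)} = -1 + J$ ($o{\left(J \right)} = 3 + \left(\left(J - 3\right) - 1\right) = 3 + \left(\left(-3 + J\right) - 1\right) = 3 + \left(-4 + J\right) = -1 + J$)
$O{\left(M,B \right)} = 3 + M + \frac{5 B}{3}$ ($O{\left(M,B \right)} = 3 + \left(M + B \frac{5}{3}\right) = 3 + \left(M + \frac{5 B}{3}\right) = 3 + M + \frac{5 B}{3}$)
$O{\left(7,3 \right)} \left(-36\right) o{\left(-5 \right)} = \left(3 + 7 + \frac{5}{3} \cdot 3\right) \left(-36\right) \left(-1 - 5\right) = \left(3 + 7 + 5\right) \left(-36\right) \left(-6\right) = 15 \left(-36\right) \left(-6\right) = \left(-540\right) \left(-6\right) = 3240$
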